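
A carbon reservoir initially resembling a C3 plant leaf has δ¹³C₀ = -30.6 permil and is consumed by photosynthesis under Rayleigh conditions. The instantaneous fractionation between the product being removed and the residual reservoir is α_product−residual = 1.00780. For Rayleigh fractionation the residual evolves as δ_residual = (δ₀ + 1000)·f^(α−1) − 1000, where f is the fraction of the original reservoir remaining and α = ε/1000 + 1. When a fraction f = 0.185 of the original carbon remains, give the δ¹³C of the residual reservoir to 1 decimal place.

Rayleigh residual: δ_res = (δ₀ + 1000)·f^(α−1) − 1000
α − 1 = 0.00780
f^(α−1) = 0.185^(0.00780) = 0.986925
δ_res = (-30.6 + 1000) × 0.986925 − 1000 = 956.725 − 1000 = -43.28 permil

-43.3 permil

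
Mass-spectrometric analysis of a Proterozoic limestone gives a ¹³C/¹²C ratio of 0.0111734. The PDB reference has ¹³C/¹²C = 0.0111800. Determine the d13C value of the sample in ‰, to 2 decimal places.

d13C = (R_sample / R_standard − 1) × 1000
R_sample / R_standard = 0.0111734 / 0.0111800 = 0.999410
d13C = (0.999410 − 1) × 1000 = -0.590‰

-0.59‰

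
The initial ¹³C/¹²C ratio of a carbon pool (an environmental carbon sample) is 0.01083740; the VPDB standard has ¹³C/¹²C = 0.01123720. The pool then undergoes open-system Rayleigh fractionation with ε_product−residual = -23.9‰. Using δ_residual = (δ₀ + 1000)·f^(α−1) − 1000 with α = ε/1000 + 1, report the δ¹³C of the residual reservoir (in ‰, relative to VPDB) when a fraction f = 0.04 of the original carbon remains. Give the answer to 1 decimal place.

41.5‰

δ₀ = (0.01083740/0.01123720 − 1)×1000 = (0.964422 − 1)×1000 = -35.578‰
α − 1 = ε/1000 = -0.0239
f^(α−1) = 0.04^(-0.0239) = 1.079968
δ_res = (-35.578 + 1000) × 1.079968 − 1000 = 1041.544 − 1000 = 41.54‰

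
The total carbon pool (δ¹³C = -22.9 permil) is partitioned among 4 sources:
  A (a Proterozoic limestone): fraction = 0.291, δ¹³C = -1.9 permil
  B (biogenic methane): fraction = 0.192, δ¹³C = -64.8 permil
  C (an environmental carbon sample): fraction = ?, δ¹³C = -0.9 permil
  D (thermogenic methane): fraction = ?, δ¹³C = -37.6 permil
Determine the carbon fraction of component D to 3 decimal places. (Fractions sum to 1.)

0.257

Let f_D and f_C be the unknown fractions; fractions sum to 1 so f_D + f_C = 0.517.
Mass balance: Σ fᵢ·δᵢ = δ_bulk ⇒ f_D·(-37.6) + f_C·(-0.9) = -22.9 − (-12.994) = -9.905
Substitute f_C = 0.517 − f_D:
f_D·(-37.6 − -0.9) = -9.905 − 0.517×(-0.9) = -9.440
f_D = -9.440 / -36.7 = 0.2572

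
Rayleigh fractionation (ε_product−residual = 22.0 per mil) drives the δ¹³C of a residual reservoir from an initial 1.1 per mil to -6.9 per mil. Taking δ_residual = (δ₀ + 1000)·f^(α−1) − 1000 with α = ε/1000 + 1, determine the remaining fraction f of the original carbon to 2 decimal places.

α − 1 = ε/1000 = 0.0220
(δ_res + 1000)/(δ₀ + 1000) = (-6.9 + 1000)/(1.1 + 1000) = 993.1/1001.1 = 0.992009
f = 0.992009^(1/0.0220) = exp(ln(0.992009)/0.0220) = exp(-0.00802/0.0220)
f = exp(-0.3647) = 0.6944

0.69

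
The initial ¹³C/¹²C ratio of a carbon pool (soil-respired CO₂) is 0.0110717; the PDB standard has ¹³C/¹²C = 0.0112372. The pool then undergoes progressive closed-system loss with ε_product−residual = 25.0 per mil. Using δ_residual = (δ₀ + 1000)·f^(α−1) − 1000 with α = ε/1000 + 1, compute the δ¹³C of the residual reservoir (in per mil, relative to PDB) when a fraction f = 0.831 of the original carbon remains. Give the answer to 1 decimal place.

-19.3 per mil

δ₀ = (0.0110717/0.0112372 − 1)×1000 = (0.985272 − 1)×1000 = -14.728 per mil
α − 1 = ε/1000 = 0.0250
f^(α−1) = 0.831^(0.0250) = 0.995383
δ_res = (-14.728 + 1000) × 0.995383 − 1000 = 980.723 − 1000 = -19.28 per mil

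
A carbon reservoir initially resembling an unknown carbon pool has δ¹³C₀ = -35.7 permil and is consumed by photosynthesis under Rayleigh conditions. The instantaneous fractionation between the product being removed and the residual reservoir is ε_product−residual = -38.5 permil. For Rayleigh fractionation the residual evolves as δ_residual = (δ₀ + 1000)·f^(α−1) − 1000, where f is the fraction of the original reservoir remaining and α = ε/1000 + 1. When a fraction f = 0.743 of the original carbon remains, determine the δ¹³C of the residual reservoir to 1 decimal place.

Rayleigh residual: δ_res = (δ₀ + 1000)·f^(α−1) − 1000
α = ε/1000 + 1 = 0.96150, so α − 1 = -0.03850
f^(α−1) = 0.743^(-0.03850) = 1.011502
δ_res = (-35.7 + 1000) × 1.011502 − 1000 = 975.392 − 1000 = -24.61 permil

-24.6 permil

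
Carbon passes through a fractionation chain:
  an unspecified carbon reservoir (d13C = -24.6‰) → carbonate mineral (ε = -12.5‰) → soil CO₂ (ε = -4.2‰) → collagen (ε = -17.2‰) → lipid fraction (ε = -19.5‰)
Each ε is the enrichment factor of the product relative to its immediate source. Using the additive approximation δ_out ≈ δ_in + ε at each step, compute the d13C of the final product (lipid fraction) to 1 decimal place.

-78.0‰

step 1: δ ≈ -24.6 + (-12.5) = -37.1‰
step 2: δ ≈ -37.1 + (-4.2) = -41.3‰
step 3: δ ≈ -41.3 + (-17.2) = -58.5‰
step 4: δ ≈ -58.5 + (-19.5) = -78.0‰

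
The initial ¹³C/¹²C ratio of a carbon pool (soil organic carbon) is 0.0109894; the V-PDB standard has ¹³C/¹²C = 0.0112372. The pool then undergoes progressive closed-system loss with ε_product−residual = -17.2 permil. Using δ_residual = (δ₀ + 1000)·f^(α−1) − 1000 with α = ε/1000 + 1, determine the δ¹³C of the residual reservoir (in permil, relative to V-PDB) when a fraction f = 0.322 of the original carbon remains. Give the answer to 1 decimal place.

-2.8 permil

δ₀ = (0.0109894/0.0112372 − 1)×1000 = (0.977948 − 1)×1000 = -22.052 permil
α − 1 = ε/1000 = -0.0172
f^(α−1) = 0.322^(-0.0172) = 1.019682
δ_res = (-22.052 + 1000) × 1.019682 − 1000 = 997.197 − 1000 = -2.80 permil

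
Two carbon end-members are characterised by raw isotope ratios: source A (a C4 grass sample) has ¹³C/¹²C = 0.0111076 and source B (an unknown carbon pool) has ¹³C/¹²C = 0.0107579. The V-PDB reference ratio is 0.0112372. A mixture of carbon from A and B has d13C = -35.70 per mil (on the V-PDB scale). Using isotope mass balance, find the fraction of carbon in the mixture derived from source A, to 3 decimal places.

δ_A = (0.0111076/0.0112372 − 1)×1000 = (0.988467 − 1)×1000 = -11.533 per mil
δ_B = (0.0107579/0.0112372 − 1)×1000 = (0.957347 − 1)×1000 = -42.653 per mil
f_A = (δ_mix − δ_B)/(δ_A − δ_B) = (-35.70 − (-42.653))/(-11.533 − (-42.653))
f_A = 6.953 / 31.120 = 0.2234

0.223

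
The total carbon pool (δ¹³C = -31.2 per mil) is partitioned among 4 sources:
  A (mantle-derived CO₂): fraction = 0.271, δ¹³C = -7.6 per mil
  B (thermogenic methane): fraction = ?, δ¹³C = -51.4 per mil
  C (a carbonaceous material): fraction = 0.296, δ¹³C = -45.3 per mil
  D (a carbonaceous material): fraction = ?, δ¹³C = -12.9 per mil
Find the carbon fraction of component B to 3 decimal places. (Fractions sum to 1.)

Let f_B and f_D be the unknown fractions; fractions sum to 1 so f_B + f_D = 0.433.
Mass balance: Σ fᵢ·δᵢ = δ_bulk ⇒ f_B·(-51.4) + f_D·(-12.9) = -31.2 − (-15.468) = -15.732
Substitute f_D = 0.433 − f_B:
f_B·(-51.4 − -12.9) = -15.732 − 0.433×(-12.9) = -10.146
f_B = -10.146 / -38.5 = 0.2635

0.264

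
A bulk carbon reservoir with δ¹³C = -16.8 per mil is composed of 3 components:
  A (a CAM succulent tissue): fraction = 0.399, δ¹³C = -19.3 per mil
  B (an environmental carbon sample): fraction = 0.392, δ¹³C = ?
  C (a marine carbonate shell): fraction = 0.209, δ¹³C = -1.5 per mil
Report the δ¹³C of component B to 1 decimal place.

Isotope mass balance: δ_bulk = Σ fᵢ·δᵢ.
-16.8 = 0.399×(-19.3) + 0.392×δ_B + 0.209×(-1.5)
0.392·δ_B = -16.8 − (-8.014) = -8.786
δ_B = -8.786 / 0.392 = -22.41 per mil

-22.4 per mil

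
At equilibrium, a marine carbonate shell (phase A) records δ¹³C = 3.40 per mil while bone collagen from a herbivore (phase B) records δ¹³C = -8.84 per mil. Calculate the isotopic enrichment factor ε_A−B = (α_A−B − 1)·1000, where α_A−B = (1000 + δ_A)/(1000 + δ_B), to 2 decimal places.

α_A−B = (1000 + 3.40) / (1000 + -8.84) = 1003.40 / 991.16 = 1.012349
ε_A−B = (1.012349 − 1) × 1000 = 12.349 per mil
(The approximation ε ≈ δ_A − δ_B would give 12.24 per mil.)

12.35 per mil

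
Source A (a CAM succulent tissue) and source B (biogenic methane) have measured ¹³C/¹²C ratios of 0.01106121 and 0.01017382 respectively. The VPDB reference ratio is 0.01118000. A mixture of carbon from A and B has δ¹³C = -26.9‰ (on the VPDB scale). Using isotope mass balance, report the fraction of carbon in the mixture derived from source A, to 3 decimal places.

0.795

δ_A = (0.01106121/0.01118000 − 1)×1000 = (0.989375 − 1)×1000 = -10.625‰
δ_B = (0.01017382/0.01118000 − 1)×1000 = (0.910002 − 1)×1000 = -89.998‰
f_A = (δ_mix − δ_B)/(δ_A − δ_B) = (-26.9 − (-89.998))/(-10.625 − (-89.998))
f_A = 63.098 / 79.373 = 0.7950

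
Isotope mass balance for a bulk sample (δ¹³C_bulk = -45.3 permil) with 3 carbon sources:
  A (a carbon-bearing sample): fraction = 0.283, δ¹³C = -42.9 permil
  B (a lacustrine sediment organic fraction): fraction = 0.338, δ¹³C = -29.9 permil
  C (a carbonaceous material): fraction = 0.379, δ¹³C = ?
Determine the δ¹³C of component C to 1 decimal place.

Isotope mass balance: δ_bulk = Σ fᵢ·δᵢ.
-45.3 = 0.283×(-42.9) + 0.338×(-29.9) + 0.379×δ_C
0.379·δ_C = -45.3 − (-22.247) = -23.053
δ_C = -23.053 / 0.379 = -60.83 permil

-60.8 permil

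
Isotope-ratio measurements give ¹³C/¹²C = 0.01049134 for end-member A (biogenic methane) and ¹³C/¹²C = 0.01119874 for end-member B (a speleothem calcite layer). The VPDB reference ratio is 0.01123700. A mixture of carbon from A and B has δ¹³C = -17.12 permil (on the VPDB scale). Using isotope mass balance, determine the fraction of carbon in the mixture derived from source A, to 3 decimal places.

0.218

δ_A = (0.01049134/0.01123700 − 1)×1000 = (0.933642 − 1)×1000 = -66.358 permil
δ_B = (0.01119874/0.01123700 − 1)×1000 = (0.996595 − 1)×1000 = -3.405 permil
f_A = (δ_mix − δ_B)/(δ_A − δ_B) = (-17.12 − (-3.405))/(-66.358 − (-3.405))
f_A = -13.715 / -62.953 = 0.2179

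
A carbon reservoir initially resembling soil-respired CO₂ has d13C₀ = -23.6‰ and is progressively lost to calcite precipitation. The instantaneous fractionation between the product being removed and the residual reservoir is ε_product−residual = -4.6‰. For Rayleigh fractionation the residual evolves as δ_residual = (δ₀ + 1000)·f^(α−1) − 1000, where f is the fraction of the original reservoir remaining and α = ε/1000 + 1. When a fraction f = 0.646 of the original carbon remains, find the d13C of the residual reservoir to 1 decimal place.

Rayleigh residual: δ_res = (δ₀ + 1000)·f^(α−1) − 1000
α = ε/1000 + 1 = 0.99540, so α − 1 = -0.00460
f^(α−1) = 0.646^(-0.00460) = 1.002012
δ_res = (-23.6 + 1000) × 1.002012 − 1000 = 978.365 − 1000 = -21.64‰

-21.6‰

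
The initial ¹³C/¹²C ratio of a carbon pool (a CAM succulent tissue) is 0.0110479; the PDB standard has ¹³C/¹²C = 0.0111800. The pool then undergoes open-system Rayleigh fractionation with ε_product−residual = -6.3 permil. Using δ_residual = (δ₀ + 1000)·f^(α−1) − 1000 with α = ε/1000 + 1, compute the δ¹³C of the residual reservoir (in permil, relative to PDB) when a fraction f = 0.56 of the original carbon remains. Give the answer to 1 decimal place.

δ₀ = (0.0110479/0.0111800 − 1)×1000 = (0.988184 − 1)×1000 = -11.816 permil
α − 1 = ε/1000 = -0.0063
f^(α−1) = 0.56^(-0.0063) = 1.003660
δ_res = (-11.816 + 1000) × 1.003660 − 1000 = 991.801 − 1000 = -8.20 permil

-8.2 permil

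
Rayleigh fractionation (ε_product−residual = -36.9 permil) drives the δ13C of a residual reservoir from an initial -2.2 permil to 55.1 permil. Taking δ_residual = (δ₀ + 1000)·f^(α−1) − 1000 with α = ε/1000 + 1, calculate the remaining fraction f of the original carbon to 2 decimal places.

0.22

α − 1 = ε/1000 = -0.0369
(δ_res + 1000)/(δ₀ + 1000) = (55.1 + 1000)/(-2.2 + 1000) = 1055.1/997.8 = 1.057426
f = 1.057426^(1/-0.0369) = exp(ln(1.057426)/-0.0369) = exp(0.05584/-0.0369)
f = exp(-1.5132) = 0.2202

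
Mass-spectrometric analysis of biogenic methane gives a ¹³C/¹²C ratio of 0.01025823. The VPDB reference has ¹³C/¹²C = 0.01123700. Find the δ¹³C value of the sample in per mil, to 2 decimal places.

δ¹³C = (R_sample / R_standard − 1) × 1000
R_sample / R_standard = 0.01025823 / 0.01123700 = 0.912898
δ¹³C = (0.912898 − 1) × 1000 = -87.102 per mil

-87.10 per mil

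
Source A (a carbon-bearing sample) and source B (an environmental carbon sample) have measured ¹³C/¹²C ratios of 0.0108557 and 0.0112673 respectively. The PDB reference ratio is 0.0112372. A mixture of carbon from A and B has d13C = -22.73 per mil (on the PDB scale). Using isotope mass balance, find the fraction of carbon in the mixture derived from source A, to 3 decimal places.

δ_A = (0.0108557/0.0112372 − 1)×1000 = (0.966050 − 1)×1000 = -33.950 per mil
δ_B = (0.0112673/0.0112372 − 1)×1000 = (1.002679 − 1)×1000 = 2.679 per mil
f_A = (δ_mix − δ_B)/(δ_A − δ_B) = (-22.73 − (2.679))/(-33.950 − (2.679))
f_A = -25.409 / -36.628 = 0.6937

0.694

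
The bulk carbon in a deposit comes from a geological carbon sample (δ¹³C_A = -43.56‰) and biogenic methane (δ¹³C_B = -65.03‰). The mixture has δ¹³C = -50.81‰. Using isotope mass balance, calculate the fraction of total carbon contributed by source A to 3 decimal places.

0.662

δ_mix = f_A·δ_A + (1 − f_A)·δ_B  ⇒  f_A = (δ_mix − δ_B)/(δ_A − δ_B)
f_A = (-50.81 − (-65.03)) / (-43.56 − (-65.03))
f_A = 14.22 / 21.47 = 0.6623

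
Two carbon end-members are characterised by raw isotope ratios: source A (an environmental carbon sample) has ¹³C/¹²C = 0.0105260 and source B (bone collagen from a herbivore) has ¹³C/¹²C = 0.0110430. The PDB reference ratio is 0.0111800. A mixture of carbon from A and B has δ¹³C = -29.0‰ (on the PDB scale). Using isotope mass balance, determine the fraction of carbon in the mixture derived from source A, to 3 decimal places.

δ_A = (0.0105260/0.0111800 − 1)×1000 = (0.941503 − 1)×1000 = -58.497‰
δ_B = (0.0110430/0.0111800 − 1)×1000 = (0.987746 − 1)×1000 = -12.254‰
f_A = (δ_mix − δ_B)/(δ_A − δ_B) = (-29.0 − (-12.254))/(-58.497 − (-12.254))
f_A = -16.746 / -46.243 = 0.3621

0.362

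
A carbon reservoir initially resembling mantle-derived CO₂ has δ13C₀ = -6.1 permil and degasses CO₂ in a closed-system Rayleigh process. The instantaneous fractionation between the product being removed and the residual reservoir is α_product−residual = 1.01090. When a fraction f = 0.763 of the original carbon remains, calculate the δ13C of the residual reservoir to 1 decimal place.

-9.0 permil

Rayleigh residual: δ_res = (δ₀ + 1000)·f^(α−1) − 1000
α − 1 = 0.01090
f^(α−1) = 0.763^(0.01090) = 0.997056
δ_res = (-6.1 + 1000) × 0.997056 − 1000 = 990.974 − 1000 = -9.03 permil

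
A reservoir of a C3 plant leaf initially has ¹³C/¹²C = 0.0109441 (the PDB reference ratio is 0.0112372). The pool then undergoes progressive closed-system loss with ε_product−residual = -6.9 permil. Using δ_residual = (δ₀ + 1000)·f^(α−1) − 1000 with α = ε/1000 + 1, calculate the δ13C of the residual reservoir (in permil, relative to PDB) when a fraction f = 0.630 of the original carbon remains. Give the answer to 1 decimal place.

δ₀ = (0.0109441/0.0112372 − 1)×1000 = (0.973917 − 1)×1000 = -26.083 permil
α − 1 = ε/1000 = -0.0069
f^(α−1) = 0.630^(-0.0069) = 1.003193
δ_res = (-26.083 + 1000) × 1.003193 − 1000 = 977.027 − 1000 = -22.97 permil

-23.0 permil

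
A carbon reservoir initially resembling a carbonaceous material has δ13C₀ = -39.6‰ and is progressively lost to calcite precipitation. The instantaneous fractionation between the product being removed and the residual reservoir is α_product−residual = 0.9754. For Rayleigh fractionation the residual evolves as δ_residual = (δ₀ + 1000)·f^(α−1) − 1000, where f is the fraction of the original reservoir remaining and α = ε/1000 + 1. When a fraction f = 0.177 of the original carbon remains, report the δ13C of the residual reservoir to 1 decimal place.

Rayleigh residual: δ_res = (δ₀ + 1000)·f^(α−1) − 1000
α − 1 = -0.02460
f^(α−1) = 0.177^(-0.02460) = 1.043518
δ_res = (-39.6 + 1000) × 1.043518 − 1000 = 1002.194 − 1000 = 2.19‰

2.2‰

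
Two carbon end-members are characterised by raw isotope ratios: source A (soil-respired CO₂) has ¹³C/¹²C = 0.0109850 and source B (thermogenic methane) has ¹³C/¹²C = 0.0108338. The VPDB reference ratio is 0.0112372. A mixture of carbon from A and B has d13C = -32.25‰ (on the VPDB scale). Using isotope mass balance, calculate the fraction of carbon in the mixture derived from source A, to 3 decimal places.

0.271

δ_A = (0.0109850/0.0112372 − 1)×1000 = (0.977557 − 1)×1000 = -22.443‰
δ_B = (0.0108338/0.0112372 − 1)×1000 = (0.964101 − 1)×1000 = -35.899‰
f_A = (δ_mix − δ_B)/(δ_A − δ_B) = (-32.25 − (-35.899))/(-22.443 − (-35.899))
f_A = 3.649 / 13.455 = 0.2712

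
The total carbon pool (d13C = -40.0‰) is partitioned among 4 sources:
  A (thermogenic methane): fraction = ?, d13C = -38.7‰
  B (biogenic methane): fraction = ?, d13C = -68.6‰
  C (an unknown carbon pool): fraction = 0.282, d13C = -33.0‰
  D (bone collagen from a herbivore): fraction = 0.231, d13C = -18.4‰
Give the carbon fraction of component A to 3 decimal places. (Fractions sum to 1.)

0.233

Let f_A and f_B be the unknown fractions; fractions sum to 1 so f_A + f_B = 0.487.
Mass balance: Σ fᵢ·δᵢ = δ_bulk ⇒ f_A·(-38.7) + f_B·(-68.6) = -40.0 − (-13.556) = -26.444
Substitute f_B = 0.487 − f_A:
f_A·(-38.7 − -68.6) = -26.444 − 0.487×(-68.6) = 6.965
f_A = 6.965 / 29.9 = 0.2329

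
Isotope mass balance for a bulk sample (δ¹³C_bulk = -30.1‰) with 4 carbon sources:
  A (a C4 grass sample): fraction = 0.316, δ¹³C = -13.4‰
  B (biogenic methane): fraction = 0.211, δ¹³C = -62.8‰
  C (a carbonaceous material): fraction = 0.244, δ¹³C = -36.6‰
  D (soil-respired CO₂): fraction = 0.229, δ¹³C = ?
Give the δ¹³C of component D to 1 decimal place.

-16.1‰

Isotope mass balance: δ_bulk = Σ fᵢ·δᵢ.
-30.1 = 0.316×(-13.4) + 0.211×(-62.8) + 0.244×(-36.6) + 0.229×δ_D
0.229·δ_D = -30.1 − (-26.416) = -3.684
δ_D = -3.684 / 0.229 = -16.09‰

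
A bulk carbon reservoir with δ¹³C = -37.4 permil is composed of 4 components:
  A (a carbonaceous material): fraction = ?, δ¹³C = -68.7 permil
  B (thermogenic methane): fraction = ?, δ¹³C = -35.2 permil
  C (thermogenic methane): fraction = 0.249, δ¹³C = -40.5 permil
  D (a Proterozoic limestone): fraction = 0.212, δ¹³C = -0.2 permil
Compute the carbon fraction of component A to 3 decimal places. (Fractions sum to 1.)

0.248

Let f_A and f_B be the unknown fractions; fractions sum to 1 so f_A + f_B = 0.539.
Mass balance: Σ fᵢ·δᵢ = δ_bulk ⇒ f_A·(-68.7) + f_B·(-35.2) = -37.4 − (-10.127) = -27.273
Substitute f_B = 0.539 − f_A:
f_A·(-68.7 − -35.2) = -27.273 − 0.539×(-35.2) = -8.300
f_A = -8.300 / -33.5 = 0.2478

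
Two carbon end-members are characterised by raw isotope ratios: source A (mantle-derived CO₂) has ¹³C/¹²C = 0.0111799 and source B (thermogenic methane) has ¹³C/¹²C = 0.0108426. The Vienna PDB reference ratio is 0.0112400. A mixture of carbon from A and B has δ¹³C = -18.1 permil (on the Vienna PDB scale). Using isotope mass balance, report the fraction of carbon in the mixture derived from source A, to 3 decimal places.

0.575

δ_A = (0.0111799/0.0112400 − 1)×1000 = (0.994653 − 1)×1000 = -5.347 permil
δ_B = (0.0108426/0.0112400 − 1)×1000 = (0.964644 − 1)×1000 = -35.356 permil
f_A = (δ_mix − δ_B)/(δ_A − δ_B) = (-18.1 − (-35.356))/(-5.347 − (-35.356))
f_A = 17.256 / 30.009 = 0.5750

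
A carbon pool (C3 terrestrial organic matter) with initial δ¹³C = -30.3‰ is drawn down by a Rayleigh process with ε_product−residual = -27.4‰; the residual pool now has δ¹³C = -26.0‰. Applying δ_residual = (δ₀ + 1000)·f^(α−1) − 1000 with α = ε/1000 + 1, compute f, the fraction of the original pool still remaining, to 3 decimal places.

0.851

α − 1 = ε/1000 = -0.0274
(δ_res + 1000)/(δ₀ + 1000) = (-26.0 + 1000)/(-30.3 + 1000) = 974.0/969.7 = 1.004434
f = 1.004434^(1/-0.0274) = exp(ln(1.004434)/-0.0274) = exp(0.00442/-0.0274)
f = exp(-0.1615) = 0.8509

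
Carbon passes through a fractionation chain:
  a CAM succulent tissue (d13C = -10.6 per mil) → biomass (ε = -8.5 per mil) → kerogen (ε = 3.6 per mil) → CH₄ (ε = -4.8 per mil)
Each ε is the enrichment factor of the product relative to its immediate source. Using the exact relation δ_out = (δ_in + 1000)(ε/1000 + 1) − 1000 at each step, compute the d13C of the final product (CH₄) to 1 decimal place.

-20.2 per mil

step 1: δ = (-10.60 + 1000)·(-8.5/1000 + 1) − 1000 = -19.01 per mil
step 2: δ = (-19.01 + 1000)·(3.6/1000 + 1) − 1000 = -15.48 per mil
step 3: δ = (-15.48 + 1000)·(-4.8/1000 + 1) − 1000 = -20.20 per mil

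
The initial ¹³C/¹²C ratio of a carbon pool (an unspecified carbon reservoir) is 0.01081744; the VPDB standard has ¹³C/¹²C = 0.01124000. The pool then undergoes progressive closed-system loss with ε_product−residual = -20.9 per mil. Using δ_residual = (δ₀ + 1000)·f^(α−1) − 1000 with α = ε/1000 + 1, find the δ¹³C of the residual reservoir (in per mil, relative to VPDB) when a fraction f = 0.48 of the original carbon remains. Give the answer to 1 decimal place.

δ₀ = (0.01081744/0.01124000 − 1)×1000 = (0.962406 − 1)×1000 = -37.594 per mil
α − 1 = ε/1000 = -0.0209
f^(α−1) = 0.48^(-0.0209) = 1.015458
δ_res = (-37.594 + 1000) × 1.015458 − 1000 = 977.283 − 1000 = -22.72 per mil

-22.7 per mil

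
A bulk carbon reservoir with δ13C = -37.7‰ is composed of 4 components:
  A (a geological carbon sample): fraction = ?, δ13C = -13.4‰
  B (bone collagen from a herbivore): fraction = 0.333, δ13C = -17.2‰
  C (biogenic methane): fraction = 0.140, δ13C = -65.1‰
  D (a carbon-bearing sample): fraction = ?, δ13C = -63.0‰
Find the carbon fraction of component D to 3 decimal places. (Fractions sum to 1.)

Let f_D and f_A be the unknown fractions; fractions sum to 1 so f_D + f_A = 0.527.
Mass balance: Σ fᵢ·δᵢ = δ_bulk ⇒ f_D·(-63.0) + f_A·(-13.4) = -37.7 − (-14.842) = -22.858
Substitute f_A = 0.527 − f_D:
f_D·(-63.0 − -13.4) = -22.858 − 0.527×(-13.4) = -15.797
f_D = -15.797 / -49.6 = 0.3185

0.318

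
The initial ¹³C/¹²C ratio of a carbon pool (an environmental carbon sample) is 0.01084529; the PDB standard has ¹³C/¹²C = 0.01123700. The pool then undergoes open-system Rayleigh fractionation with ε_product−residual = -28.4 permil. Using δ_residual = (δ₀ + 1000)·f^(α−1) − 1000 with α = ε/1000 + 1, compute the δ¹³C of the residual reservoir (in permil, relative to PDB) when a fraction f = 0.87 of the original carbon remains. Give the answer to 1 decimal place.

-31.0 permil

δ₀ = (0.01084529/0.01123700 − 1)×1000 = (0.965141 − 1)×1000 = -34.859 permil
α − 1 = ε/1000 = -0.0284
f^(α−1) = 0.87^(-0.0284) = 1.003963
δ_res = (-34.859 + 1000) × 1.003963 − 1000 = 968.966 − 1000 = -31.03 permil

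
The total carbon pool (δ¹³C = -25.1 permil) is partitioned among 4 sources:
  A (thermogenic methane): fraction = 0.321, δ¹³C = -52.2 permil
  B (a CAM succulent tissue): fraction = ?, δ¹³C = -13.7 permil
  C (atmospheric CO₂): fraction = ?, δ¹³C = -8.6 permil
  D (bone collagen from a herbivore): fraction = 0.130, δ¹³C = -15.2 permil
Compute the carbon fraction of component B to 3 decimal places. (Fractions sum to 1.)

Let f_B and f_C be the unknown fractions; fractions sum to 1 so f_B + f_C = 0.549.
Mass balance: Σ fᵢ·δᵢ = δ_bulk ⇒ f_B·(-13.7) + f_C·(-8.6) = -25.1 − (-18.732) = -6.368
Substitute f_C = 0.549 − f_B:
f_B·(-13.7 − -8.6) = -6.368 − 0.549×(-8.6) = -1.646
f_B = -1.646 / -5.1 = 0.3228

0.323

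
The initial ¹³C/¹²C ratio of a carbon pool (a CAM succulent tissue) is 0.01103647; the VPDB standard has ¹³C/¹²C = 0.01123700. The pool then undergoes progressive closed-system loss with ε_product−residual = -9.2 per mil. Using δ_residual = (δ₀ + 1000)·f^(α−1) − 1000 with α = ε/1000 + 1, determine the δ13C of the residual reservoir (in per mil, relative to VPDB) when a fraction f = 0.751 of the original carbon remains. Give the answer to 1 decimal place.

δ₀ = (0.01103647/0.01123700 − 1)×1000 = (0.982154 − 1)×1000 = -17.846 per mil
α − 1 = ε/1000 = -0.0092
f^(α−1) = 0.751^(-0.0092) = 1.002638
δ_res = (-17.846 + 1000) × 1.002638 − 1000 = 984.745 − 1000 = -15.25 per mil

-15.3 per mil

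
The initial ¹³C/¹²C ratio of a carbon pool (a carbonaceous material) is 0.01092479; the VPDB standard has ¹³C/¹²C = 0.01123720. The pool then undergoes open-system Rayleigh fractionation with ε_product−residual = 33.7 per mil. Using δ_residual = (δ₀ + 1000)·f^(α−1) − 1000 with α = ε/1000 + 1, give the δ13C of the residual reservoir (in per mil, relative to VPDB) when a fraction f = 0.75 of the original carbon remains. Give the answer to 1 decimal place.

δ₀ = (0.01092479/0.01123720 − 1)×1000 = (0.972199 − 1)×1000 = -27.801 per mil
α − 1 = ε/1000 = 0.0337
f^(α−1) = 0.75^(0.0337) = 0.990352
δ_res = (-27.801 + 1000) × 0.990352 − 1000 = 962.819 − 1000 = -37.18 per mil

-37.2 per mil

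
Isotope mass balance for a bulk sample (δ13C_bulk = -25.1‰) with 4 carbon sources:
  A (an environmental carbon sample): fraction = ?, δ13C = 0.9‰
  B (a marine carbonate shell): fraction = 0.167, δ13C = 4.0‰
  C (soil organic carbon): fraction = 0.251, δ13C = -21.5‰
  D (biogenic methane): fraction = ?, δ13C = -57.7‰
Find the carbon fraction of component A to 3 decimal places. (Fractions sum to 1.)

Let f_A and f_D be the unknown fractions; fractions sum to 1 so f_A + f_D = 0.582.
Mass balance: Σ fᵢ·δᵢ = δ_bulk ⇒ f_A·(0.9) + f_D·(-57.7) = -25.1 − (-4.728) = -20.372
Substitute f_D = 0.582 − f_A:
f_A·(0.9 − -57.7) = -20.372 − 0.582×(-57.7) = 13.210
f_A = 13.210 / 58.6 = 0.2254

0.225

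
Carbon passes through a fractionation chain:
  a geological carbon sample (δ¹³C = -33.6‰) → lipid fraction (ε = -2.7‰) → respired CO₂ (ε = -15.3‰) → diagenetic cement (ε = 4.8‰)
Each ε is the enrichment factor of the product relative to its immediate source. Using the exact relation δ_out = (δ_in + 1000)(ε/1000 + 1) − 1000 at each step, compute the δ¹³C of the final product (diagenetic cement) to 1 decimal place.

-46.4‰

step 1: δ = (-33.60 + 1000)·(-2.7/1000 + 1) − 1000 = -36.21‰
step 2: δ = (-36.21 + 1000)·(-15.3/1000 + 1) − 1000 = -50.96‰
step 3: δ = (-50.96 + 1000)·(4.8/1000 + 1) − 1000 = -46.40‰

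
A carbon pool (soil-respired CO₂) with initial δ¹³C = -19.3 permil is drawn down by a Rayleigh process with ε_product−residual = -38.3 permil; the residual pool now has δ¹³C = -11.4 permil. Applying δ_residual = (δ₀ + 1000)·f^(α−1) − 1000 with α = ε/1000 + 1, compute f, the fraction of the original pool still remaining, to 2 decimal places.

0.81

α − 1 = ε/1000 = -0.0383
(δ_res + 1000)/(δ₀ + 1000) = (-11.4 + 1000)/(-19.3 + 1000) = 988.6/980.7 = 1.008055
f = 1.008055^(1/-0.0383) = exp(ln(1.008055)/-0.0383) = exp(0.00802/-0.0383)
f = exp(-0.2095) = 0.8110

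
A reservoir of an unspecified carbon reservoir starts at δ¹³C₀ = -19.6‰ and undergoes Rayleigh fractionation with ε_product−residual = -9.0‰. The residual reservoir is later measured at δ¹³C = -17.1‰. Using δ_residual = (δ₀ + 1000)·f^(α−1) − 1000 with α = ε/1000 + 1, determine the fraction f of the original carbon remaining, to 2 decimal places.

0.75

α − 1 = ε/1000 = -0.0090
(δ_res + 1000)/(δ₀ + 1000) = (-17.1 + 1000)/(-19.6 + 1000) = 982.9/980.4 = 1.002550
f = 1.002550^(1/-0.0090) = exp(ln(1.002550)/-0.0090) = exp(0.00255/-0.0090)
f = exp(-0.2830) = 0.7535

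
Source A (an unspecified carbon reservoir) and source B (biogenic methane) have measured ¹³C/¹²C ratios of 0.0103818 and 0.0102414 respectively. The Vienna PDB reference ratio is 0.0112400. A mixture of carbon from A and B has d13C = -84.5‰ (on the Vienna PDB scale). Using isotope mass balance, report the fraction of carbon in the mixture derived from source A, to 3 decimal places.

δ_A = (0.0103818/0.0112400 − 1)×1000 = (0.923648 − 1)×1000 = -76.352‰
δ_B = (0.0102414/0.0112400 − 1)×1000 = (0.911157 − 1)×1000 = -88.843‰
f_A = (δ_mix − δ_B)/(δ_A − δ_B) = (-84.5 − (-88.843))/(-76.352 − (-88.843))
f_A = 4.343 / 12.491 = 0.3477

0.348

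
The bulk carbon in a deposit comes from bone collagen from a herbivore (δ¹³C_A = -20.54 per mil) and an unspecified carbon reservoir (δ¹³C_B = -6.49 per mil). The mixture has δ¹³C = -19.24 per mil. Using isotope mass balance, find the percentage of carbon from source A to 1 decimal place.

90.7%

δ_mix = f_A·δ_A + (1 − f_A)·δ_B  ⇒  f_A = (δ_mix − δ_B)/(δ_A − δ_B)
f_A = (-19.24 − (-6.49)) / (-20.54 − (-6.49))
f_A = -12.75 / -14.05 = 0.9075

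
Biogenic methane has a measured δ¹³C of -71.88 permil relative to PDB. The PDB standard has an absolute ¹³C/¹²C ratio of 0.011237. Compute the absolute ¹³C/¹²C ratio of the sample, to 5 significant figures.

0.010429

R_sample = R_standard × (δ¹³C/1000 + 1)
R_sample = 0.011237 × (-71.88/1000 + 1) = 0.011237 × 0.928120
R_sample = 0.0104293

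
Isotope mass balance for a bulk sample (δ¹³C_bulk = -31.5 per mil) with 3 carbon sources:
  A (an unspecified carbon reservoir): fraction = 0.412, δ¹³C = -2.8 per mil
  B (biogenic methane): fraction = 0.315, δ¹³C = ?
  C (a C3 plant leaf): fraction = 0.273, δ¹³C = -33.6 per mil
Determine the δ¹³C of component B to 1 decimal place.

Isotope mass balance: δ_bulk = Σ fᵢ·δᵢ.
-31.5 = 0.412×(-2.8) + 0.315×δ_B + 0.273×(-33.6)
0.315·δ_B = -31.5 − (-10.326) = -21.174
δ_B = -21.174 / 0.315 = -67.22 per mil

-67.2 per mil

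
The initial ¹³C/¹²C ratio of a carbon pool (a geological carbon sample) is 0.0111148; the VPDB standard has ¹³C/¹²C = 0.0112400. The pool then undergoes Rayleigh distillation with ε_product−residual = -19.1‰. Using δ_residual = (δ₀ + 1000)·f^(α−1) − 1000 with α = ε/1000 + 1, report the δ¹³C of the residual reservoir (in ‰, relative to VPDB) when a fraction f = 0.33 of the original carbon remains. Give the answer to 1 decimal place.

10.0‰

δ₀ = (0.0111148/0.0112400 − 1)×1000 = (0.988861 − 1)×1000 = -11.139‰
α − 1 = ε/1000 = -0.0191
f^(α−1) = 0.33^(-0.0191) = 1.021401
δ_res = (-11.139 + 1000) × 1.021401 − 1000 = 1010.024 − 1000 = 10.02‰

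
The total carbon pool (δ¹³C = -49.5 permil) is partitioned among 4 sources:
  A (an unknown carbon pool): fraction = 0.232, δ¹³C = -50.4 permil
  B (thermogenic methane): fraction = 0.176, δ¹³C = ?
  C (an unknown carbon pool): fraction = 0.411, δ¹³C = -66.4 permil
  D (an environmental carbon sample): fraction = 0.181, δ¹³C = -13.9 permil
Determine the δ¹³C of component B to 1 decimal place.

-45.5 permil

Isotope mass balance: δ_bulk = Σ fᵢ·δᵢ.
-49.5 = 0.232×(-50.4) + 0.176×δ_B + 0.411×(-66.4) + 0.181×(-13.9)
0.176·δ_B = -49.5 − (-41.499) = -8.001
δ_B = -8.001 / 0.176 = -45.46 permil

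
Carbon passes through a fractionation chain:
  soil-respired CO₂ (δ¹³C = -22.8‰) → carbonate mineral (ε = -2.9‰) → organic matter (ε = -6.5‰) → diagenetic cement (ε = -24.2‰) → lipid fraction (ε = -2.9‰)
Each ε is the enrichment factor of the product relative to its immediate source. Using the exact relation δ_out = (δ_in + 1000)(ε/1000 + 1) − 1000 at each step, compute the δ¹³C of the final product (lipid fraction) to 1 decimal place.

step 1: δ = (-22.80 + 1000)·(-2.9/1000 + 1) − 1000 = -25.63‰
step 2: δ = (-25.63 + 1000)·(-6.5/1000 + 1) − 1000 = -31.97‰
step 3: δ = (-31.97 + 1000)·(-24.2/1000 + 1) − 1000 = -55.39‰
step 4: δ = (-55.39 + 1000)·(-2.9/1000 + 1) − 1000 = -58.13‰

-58.1‰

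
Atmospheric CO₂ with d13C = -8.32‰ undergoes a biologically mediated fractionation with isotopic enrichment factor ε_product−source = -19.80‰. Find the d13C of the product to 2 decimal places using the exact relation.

Exactly, δ_product = (δ_source + 1000)·(ε/1000 + 1) − 1000.
δ_product = (-8.32 + 1000) × (-19.80/1000 + 1) − 1000
δ_product = -27.955‰

-27.96‰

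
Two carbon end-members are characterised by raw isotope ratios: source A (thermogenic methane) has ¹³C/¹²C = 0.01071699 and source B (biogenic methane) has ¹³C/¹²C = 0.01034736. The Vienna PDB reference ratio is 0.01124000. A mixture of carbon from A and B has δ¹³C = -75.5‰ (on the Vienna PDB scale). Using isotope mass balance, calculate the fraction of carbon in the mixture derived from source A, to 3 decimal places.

δ_A = (0.01071699/0.01124000 − 1)×1000 = (0.953469 − 1)×1000 = -46.531‰
δ_B = (0.01034736/0.01124000 − 1)×1000 = (0.920584 − 1)×1000 = -79.416‰
f_A = (δ_mix − δ_B)/(δ_A − δ_B) = (-75.5 − (-79.416))/(-46.531 − (-79.416))
f_A = 3.916 / 32.885 = 0.1191

0.119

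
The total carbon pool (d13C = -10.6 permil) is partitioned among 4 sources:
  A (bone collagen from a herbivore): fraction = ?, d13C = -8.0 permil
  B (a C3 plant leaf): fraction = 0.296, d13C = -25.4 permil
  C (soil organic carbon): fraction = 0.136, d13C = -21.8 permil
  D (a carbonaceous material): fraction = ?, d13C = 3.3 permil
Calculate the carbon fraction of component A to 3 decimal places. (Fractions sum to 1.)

Let f_A and f_D be the unknown fractions; fractions sum to 1 so f_A + f_D = 0.568.
Mass balance: Σ fᵢ·δᵢ = δ_bulk ⇒ f_A·(-8.0) + f_D·(3.3) = -10.6 − (-10.483) = -0.117
Substitute f_D = 0.568 − f_A:
f_A·(-8.0 − 3.3) = -0.117 − 0.568×(3.3) = -1.991
f_A = -1.991 / -11.3 = 0.1762

0.176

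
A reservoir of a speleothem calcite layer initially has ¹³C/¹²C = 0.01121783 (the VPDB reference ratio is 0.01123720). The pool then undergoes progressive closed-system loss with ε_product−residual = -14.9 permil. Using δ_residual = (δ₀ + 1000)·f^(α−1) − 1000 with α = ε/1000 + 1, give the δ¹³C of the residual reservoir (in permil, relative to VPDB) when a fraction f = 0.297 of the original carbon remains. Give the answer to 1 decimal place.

16.5 permil

δ₀ = (0.01121783/0.01123720 − 1)×1000 = (0.998276 − 1)×1000 = -1.724 permil
α − 1 = ε/1000 = -0.0149
f^(α−1) = 0.297^(-0.0149) = 1.018254
δ_res = (-1.724 + 1000) × 1.018254 − 1000 = 1016.498 − 1000 = 16.50 permil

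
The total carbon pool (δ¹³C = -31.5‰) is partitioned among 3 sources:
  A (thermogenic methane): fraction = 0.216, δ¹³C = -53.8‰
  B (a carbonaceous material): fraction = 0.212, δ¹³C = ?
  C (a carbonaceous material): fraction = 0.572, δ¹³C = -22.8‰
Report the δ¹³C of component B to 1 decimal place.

-32.3‰

Isotope mass balance: δ_bulk = Σ fᵢ·δᵢ.
-31.5 = 0.216×(-53.8) + 0.212×δ_B + 0.572×(-22.8)
0.212·δ_B = -31.5 − (-24.662) = -6.838
δ_B = -6.838 / 0.212 = -32.25‰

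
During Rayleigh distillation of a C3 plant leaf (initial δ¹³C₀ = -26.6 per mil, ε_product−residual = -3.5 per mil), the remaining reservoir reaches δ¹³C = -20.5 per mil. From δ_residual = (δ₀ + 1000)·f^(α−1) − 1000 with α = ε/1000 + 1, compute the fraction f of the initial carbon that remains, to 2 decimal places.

α − 1 = ε/1000 = -0.0035
(δ_res + 1000)/(δ₀ + 1000) = (-20.5 + 1000)/(-26.6 + 1000) = 979.5/973.4 = 1.006267
f = 1.006267^(1/-0.0035) = exp(ln(1.006267)/-0.0035) = exp(0.00625/-0.0035)
f = exp(-1.7849) = 0.1678

0.17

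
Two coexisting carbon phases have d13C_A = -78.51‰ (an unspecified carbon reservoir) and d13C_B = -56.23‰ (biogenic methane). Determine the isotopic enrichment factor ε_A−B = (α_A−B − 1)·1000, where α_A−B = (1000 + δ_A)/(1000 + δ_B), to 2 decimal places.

-23.61‰

α_A−B = (1000 + -78.51) / (1000 + -56.23) = 921.49 / 943.77 = 0.976393
ε_A−B = (0.976393 − 1) × 1000 = -23.607‰
(The approximation ε ≈ δ_A − δ_B would give -22.28‰.)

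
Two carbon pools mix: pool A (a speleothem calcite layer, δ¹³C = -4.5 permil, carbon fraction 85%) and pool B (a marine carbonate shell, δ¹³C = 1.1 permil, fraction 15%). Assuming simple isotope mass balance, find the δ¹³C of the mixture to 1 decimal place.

-3.7 permil

δ_mix = f_A·δ_A + f_B·δ_B
δ_mix = 0.85 × (-4.5) + 0.15 × (1.1)
δ_mix = -3.82 + 0.17 = -3.66 permil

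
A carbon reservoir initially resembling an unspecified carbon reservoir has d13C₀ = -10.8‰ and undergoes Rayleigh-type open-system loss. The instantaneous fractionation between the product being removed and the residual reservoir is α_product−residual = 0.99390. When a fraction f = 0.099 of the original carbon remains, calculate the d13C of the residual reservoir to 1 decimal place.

Rayleigh residual: δ_res = (δ₀ + 1000)·f^(α−1) − 1000
α − 1 = -0.00610
f^(α−1) = 0.099^(-0.00610) = 1.014207
δ_res = (-10.8 + 1000) × 1.014207 − 1000 = 1003.254 − 1000 = 3.25‰

3.3‰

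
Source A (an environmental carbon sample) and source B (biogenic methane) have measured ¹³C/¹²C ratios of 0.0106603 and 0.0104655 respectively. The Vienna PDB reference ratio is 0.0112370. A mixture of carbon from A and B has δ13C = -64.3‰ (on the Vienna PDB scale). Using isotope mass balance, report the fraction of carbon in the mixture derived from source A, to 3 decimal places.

δ_A = (0.0106603/0.0112370 − 1)×1000 = (0.948678 − 1)×1000 = -51.322‰
δ_B = (0.0104655/0.0112370 − 1)×1000 = (0.931343 − 1)×1000 = -68.657‰
f_A = (δ_mix − δ_B)/(δ_A − δ_B) = (-64.3 − (-68.657))/(-51.322 − (-68.657))
f_A = 4.357 / 17.336 = 0.2513

0.251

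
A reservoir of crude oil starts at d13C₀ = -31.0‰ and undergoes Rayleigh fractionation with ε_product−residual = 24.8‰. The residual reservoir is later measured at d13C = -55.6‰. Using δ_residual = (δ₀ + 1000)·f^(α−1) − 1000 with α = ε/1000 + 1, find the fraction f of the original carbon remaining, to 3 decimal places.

0.355

α − 1 = ε/1000 = 0.0248
(δ_res + 1000)/(δ₀ + 1000) = (-55.6 + 1000)/(-31.0 + 1000) = 944.4/969.0 = 0.974613
f = 0.974613^(1/0.0248) = exp(ln(0.974613)/0.0248) = exp(-0.02571/0.0248)
f = exp(-1.0369) = 0.3546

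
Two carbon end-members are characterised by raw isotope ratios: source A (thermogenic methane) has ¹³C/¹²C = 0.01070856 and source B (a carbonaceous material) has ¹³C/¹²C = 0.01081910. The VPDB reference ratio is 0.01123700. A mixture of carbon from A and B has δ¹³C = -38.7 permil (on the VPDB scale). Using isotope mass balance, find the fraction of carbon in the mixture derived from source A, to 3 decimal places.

δ_A = (0.01070856/0.01123700 − 1)×1000 = (0.952973 − 1)×1000 = -47.027 permil
δ_B = (0.01081910/0.01123700 − 1)×1000 = (0.962810 − 1)×1000 = -37.190 permil
f_A = (δ_mix − δ_B)/(δ_A − δ_B) = (-38.7 − (-37.190))/(-47.027 − (-37.190))
f_A = -1.510 / -9.837 = 0.1535

0.154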